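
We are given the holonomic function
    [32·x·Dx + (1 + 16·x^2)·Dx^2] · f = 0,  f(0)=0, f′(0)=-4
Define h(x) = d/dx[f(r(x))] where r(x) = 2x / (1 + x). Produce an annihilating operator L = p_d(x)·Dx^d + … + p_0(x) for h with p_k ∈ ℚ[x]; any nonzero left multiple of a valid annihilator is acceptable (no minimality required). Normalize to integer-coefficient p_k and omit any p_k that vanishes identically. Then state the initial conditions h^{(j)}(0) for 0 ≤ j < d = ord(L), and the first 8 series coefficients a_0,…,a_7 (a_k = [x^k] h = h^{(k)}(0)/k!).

f: a_k = 0, -4, 0, 64/3, 0, -1024/5, 0, 16384/7, …
f∘r: x↦r, Dx↦Dx/r' in L_f ⇒ L₀.
h=h₀': d/dx-closure on L₀ ⇒ L.
L = (2 + 130·x) + (1 + 2·x + 65·x^2)·Dx  (order 1).
h: a_k = -8, 16, 488, -2016, -27688, 186416, 1426888, -14970816, …
ICs: h(0) = -8.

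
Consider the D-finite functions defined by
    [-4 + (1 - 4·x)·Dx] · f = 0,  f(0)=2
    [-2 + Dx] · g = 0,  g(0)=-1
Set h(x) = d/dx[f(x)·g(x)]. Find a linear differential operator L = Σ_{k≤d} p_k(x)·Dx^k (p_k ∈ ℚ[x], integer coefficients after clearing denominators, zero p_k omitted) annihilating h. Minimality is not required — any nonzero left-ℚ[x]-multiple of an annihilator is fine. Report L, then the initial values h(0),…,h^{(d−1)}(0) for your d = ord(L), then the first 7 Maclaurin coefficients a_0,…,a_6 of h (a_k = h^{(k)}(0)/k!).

L = (26 - 48·x + 32·x^2) + (-3 + 16·x - 16·x^2)·Dx  (order 1).
h: a_k = -12, -104, -632, -3376, -50648/3, -1215568/15, -5672656/15, …
ICs: h(0) = -12.

f: a_k = 2, 8, 32, 128, 512, 2048, 8192, …
g: a_k = -1, -2, -2, -4/3, -2/3, -4/15, -4/45, …
f·g: L₀ = L_f ⊗_s L_g, ord ≤ 1·1.
Differentiate: ansatz ord ≤ ord L₀ ⇒ L.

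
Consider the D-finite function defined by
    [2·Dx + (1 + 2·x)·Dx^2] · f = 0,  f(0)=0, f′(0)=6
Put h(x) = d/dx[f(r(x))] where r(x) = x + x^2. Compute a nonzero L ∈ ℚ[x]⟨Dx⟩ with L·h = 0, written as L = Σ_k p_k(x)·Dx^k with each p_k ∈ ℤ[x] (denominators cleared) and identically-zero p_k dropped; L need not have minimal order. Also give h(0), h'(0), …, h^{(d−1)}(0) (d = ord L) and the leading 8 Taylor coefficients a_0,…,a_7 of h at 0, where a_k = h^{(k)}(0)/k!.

L = (4·x + 4·x^2) + (1 + 4·x + 6·x^2 + 4·x^3)·Dx  (order 1).
h: a_k = 6, 0, -12, 24, -24, 0, 48, -96, …
ICs: h(0) = 6.

f: a_k = 0, 6, -6, 8, -12, 96/5, -32, 384/7, …
L₀ from L_f via x↦r, Dx↦r'^{-1}Dx.
h=h₀': d/dx-closure on L₀ ⇒ L.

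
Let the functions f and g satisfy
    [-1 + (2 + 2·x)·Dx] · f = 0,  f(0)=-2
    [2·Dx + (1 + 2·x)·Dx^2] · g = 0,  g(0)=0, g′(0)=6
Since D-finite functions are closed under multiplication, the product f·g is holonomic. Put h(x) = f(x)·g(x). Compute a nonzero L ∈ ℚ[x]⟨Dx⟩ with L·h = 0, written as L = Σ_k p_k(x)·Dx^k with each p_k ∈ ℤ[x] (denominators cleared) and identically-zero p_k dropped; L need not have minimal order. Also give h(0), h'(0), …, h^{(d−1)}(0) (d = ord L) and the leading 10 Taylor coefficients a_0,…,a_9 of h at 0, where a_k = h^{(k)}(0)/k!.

f: a_k = -2, -1, 1/4, -1/8, 5/64, -7/128, 21/512, -33/1024, 429/16384, -715/32768, …
g: a_k = 0, 6, -6, 8, -12, 96/5, -32, 384/7, -96, 512/3, …
Sym-product of L_f,L_g gives L₀ (≤ ord 2).
L = (-1 + 2·x) + (4 + 4·x)·Dx + (4 + 16·x + 20·x^2 + 8·x^3)·Dx^2  (order 2).
h: a_k = 0, -12, 6, -17/2, 55/4, -3709/160, 12801/320, -629127/8960, 2238717/17920, -38670077/172032, …
ICs: h(0) = 0, h′(0) = -12.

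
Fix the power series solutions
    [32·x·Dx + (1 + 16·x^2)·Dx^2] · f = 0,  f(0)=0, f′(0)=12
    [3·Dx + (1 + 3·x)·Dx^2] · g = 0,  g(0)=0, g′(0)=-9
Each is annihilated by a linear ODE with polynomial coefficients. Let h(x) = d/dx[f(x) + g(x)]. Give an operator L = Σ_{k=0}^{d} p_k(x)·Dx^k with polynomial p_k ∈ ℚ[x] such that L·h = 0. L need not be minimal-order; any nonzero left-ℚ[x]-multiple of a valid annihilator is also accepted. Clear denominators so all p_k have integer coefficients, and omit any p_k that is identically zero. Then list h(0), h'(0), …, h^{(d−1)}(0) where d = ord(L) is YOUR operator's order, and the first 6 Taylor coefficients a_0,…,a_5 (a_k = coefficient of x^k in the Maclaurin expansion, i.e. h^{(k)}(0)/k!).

L = (-96 - 864·x + 4608·x^2 + 4608·x^3) + (-50 - 192·x + 672·x^2 + 9216·x^3 + 9216·x^4)·Dx + (-3 + 23·x + 96·x^2 + 512·x^3 + 2304·x^4 + 2304·x^5)·Dx^2  (order 2).
h: a_k = 3, 27, -273, 243, 2343, 2187, …
ICs: h(0) = 3, h′(0) = 27.

f: a_k = 0, 12, 0, -64, 0, 3072/5, …
g: a_k = 0, -9, 27/2, -27, 243/4, -729/5, …
h₀=f+g: left-lcm gives L₀, ord ≤ 4.
Derive L from L₀ (diff closure).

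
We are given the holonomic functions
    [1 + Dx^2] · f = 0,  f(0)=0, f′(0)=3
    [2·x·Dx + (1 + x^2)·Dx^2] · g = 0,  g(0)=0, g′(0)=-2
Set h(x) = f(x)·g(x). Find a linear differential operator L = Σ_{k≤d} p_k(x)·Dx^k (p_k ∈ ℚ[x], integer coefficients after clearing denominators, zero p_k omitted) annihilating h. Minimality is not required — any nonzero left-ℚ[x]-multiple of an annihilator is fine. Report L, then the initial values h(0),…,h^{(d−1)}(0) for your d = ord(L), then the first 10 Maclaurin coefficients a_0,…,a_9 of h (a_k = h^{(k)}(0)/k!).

f: a_k = 0, 3, 0, -1/2, 0, 1/40, 0, -1/1680, 0, 1/120960, …
g: a_k = 0, -2, 0, 2/3, 0, -2/5, 0, 2/7, 0, -2/9, …
Sym-product of L_f,L_g gives L₀ (≤ ord 4).
L = (10 + 26·x^2 + 11·x^4 + 4·x^6 + x^8) + (12·x + 20·x^3 + 12·x^5 + 4·x^7)·Dx + (12 + 32·x^2 + 18·x^4 + 8·x^6 + 2·x^8)·Dx^2 + (12·x + 20·x^3 + 12·x^5 + 4·x^7)·Dx^3 + (2 + 6·x^2 + 7·x^4 + 4·x^6 + x^8)·Dx^4  (order 4).
h: a_k = 0, 0, -6, 0, 3, 0, -19/12, 0, 43/40, 0, …
ICs: h(0) = 0, h′(0) = 0, h′′(0) = -12, h′′′(0) = 0.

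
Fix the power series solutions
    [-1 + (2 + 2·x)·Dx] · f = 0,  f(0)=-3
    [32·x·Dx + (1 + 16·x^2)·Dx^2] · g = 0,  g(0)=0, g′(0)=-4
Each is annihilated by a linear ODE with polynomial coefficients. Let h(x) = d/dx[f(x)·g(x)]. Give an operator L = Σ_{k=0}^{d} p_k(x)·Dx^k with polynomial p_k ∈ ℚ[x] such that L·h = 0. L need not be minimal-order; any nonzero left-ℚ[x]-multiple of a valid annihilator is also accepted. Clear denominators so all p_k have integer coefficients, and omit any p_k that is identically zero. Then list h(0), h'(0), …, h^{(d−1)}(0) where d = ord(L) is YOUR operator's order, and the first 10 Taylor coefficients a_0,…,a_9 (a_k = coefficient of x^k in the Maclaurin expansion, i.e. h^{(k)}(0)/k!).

f: a_k = -3, -3/2, 3/8, -3/16, 15/128, -21/256, 63/1024, -99/2048, 1287/32768, -2145/65536, …
g: a_k = 0, -4, 0, 64/3, 0, -1024/5, 0, 16384/7, 0, -262144/9, …
f·g: L₀ = L_f ⊗_s L_g, ord ≤ 1·2.
h=h₀': d/dx-closure on L₀ ⇒ L.
L = (125 + 640·x - 5728·x^2 - 6144·x^3 - 768·x^4) + (268 + 1164·x - 10368·x^2 - 29696·x^3 - 21504·x^4 - 3072·x^5)·Dx + (12 - 232·x - 372·x^2 - 4096·x^3 - 9088·x^4 - 6144·x^5 - 1024·x^6)·Dx^2  (order 2).
h: a_k = 12, 12, -393/2, -125, 99509/32, 291387/160, -63582493/1280, -62254327/2240, 45538351431/57344, 74434305481/172032, …
ICs: h(0) = 12, h′(0) = 12.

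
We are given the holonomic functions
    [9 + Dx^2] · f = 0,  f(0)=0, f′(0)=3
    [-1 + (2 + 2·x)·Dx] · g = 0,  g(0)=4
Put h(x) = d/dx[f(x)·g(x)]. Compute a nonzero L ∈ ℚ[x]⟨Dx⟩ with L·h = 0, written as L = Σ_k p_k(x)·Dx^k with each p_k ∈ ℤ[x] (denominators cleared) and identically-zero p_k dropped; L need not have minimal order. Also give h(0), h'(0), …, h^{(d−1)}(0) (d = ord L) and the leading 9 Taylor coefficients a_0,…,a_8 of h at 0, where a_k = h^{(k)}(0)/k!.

L = (551 + 1968·x + 2712·x^2 + 1728·x^3 + 432·x^4) + (-44 - 140·x - 144·x^2 - 48·x^3)·Dx + (52 + 200·x + 292·x^2 + 192·x^3 + 48·x^4)·Dx^2  (order 2).
h: a_k = 12, 12, -117/2, -33, 1581/32, 3123/160, -20529/1280, -2367/448, 850419/286720, …
ICs: h(0) = 12, h′(0) = 12.

f: a_k = 0, 3, 0, -9/2, 0, 81/40, 0, -243/560, 0, …
g: a_k = 4, 2, -1/2, 1/4, -5/32, 7/64, -21/256, 33/512, -429/8192, …
L₀ := L_f ⊗_s L_g (sym. prod.), ord ≤ 2.
Derive L from L₀ (diff closure).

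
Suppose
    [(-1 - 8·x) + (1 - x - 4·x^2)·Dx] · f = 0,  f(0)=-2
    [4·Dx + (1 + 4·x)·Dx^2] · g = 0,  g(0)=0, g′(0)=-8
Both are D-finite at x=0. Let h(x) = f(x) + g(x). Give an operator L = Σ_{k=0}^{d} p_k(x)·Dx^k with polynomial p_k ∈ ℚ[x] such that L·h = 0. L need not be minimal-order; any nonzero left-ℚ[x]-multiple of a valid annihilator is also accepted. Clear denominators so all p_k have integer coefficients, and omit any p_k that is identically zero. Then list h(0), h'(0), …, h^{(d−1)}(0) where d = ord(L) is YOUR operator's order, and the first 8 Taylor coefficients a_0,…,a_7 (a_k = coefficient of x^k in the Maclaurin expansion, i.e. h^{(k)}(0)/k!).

L = (268 + 1616·x + 5504·x^2 + 4608·x^3 + 6144·x^4)·Dx + (11 + 360·x + 3008·x^2 + 7680·x^3 + 9472·x^4 + 10240·x^5)·Dx^2 + (-7 - 67·x - 154·x^2 + 136·x^3 + 928·x^4 + 2176·x^5 + 2048·x^6)·Dx^3  (order 3).
h: a_k = -2, -10, 6, -182/3, 70, -2698/5, 3010/3, -38942/7, …
ICs: h(0) = -2, h′(0) = -10, h′′(0) = 12.

f: a_k = -2, -2, -10, -18, -58, -130, -362, -882, …
g: a_k = 0, -8, 16, -128/3, 128, -2048/5, 4096/3, -32768/7, …
L₀ := lclm(L_f,L_g); ord L₀ ≤ 1+2.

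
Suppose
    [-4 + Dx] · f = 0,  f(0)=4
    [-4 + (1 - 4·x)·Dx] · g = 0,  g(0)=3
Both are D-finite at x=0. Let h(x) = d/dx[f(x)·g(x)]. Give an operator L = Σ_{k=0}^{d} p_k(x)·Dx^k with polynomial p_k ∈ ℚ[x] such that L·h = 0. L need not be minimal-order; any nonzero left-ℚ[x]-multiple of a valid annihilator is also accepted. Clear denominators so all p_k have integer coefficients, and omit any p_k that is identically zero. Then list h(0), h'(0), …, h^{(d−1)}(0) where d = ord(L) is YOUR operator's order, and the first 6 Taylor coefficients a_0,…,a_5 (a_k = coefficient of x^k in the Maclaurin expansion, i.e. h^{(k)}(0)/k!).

f: a_k = 4, 16, 32, 128/3, 128/3, 512/15, …
g: a_k = 3, 12, 48, 192, 768, 3072, …
Product ⇒ symmetric product L₀, ord ≤ 1.
Derive L from L₀ (diff closure).
L = (10 - 32·x + 32·x^2) + (-1 + 6·x - 8·x^2)·Dx  (order 1).
h: a_k = 96, 960, 6144, 33280, 166912, 4007936/5, …
ICs: h(0) = 96.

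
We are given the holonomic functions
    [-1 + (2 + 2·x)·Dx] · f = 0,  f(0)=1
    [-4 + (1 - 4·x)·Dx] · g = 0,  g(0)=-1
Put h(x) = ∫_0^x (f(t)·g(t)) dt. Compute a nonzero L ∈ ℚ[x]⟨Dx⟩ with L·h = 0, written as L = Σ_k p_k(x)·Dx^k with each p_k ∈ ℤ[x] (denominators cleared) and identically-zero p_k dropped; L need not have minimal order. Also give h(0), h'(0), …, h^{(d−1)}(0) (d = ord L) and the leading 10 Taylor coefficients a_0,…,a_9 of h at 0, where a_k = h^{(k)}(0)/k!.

L = (9 + 4·x)·Dx + (-2 + 6·x + 8·x^2)·Dx^2  (order 2).
h: a_k = 0, -1, -9/4, -143/24, -1145/64, -7327/128, -293087/1536, -4689371/7168, -37515001/16384, -2400959635/294912, …
ICs: h(0) = 0, h′(0) = -1.

f: a_k = 1, 1/2, -1/8, 1/16, -5/128, 7/256, -21/1024, 33/2048, -429/32768, 715/65536, …
g: a_k = -1, -4, -16, -64, -256, -1024, -4096, -16384, -65536, -262144, …
Sym-product of L_f,L_g gives L₀ (≤ ord 1).
Integrate: L := L₀·Dx.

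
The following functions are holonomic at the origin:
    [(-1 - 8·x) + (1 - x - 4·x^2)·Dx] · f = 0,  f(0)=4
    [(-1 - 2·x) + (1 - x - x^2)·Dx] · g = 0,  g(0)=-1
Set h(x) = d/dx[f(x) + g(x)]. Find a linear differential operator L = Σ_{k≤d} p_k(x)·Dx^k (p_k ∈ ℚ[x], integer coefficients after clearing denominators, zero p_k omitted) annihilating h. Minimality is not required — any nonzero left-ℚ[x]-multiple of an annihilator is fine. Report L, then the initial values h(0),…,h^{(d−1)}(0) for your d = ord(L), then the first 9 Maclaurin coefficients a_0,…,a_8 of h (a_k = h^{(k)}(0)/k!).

f: a_k = 4, 4, 20, 36, 116, 260, 724, 1764, 4660, …
g: a_k = -1, -1, -2, -3, -5, -8, -13, -21, -34, …
Weyl lclm of L_f,L_g ⇒ L₀ (ord ≤ 2).
Differentiate: ansatz ord ≤ ord L₀ ⇒ L.
L = (-6 - 216·x - 240·x^2 - 984·x^3 - 1554·x^4 - 1440·x^5 + 576·x^6) + (6 + 54·x + 66·x^2 + 144·x^3 - 177·x^4 - 1506·x^5 - 672·x^6 + 384·x^7)·Dx + (-1 + 2·x - 11·x^2 - 2·x^3 + 122·x^4 + 9·x^5 - 243·x^6 - 48·x^7 + 48·x^8)·Dx^2  (order 2).
h: a_k = 3, 36, 99, 444, 1260, 4266, 12201, 37008, 104949, …
ICs: h(0) = 3, h′(0) = 36.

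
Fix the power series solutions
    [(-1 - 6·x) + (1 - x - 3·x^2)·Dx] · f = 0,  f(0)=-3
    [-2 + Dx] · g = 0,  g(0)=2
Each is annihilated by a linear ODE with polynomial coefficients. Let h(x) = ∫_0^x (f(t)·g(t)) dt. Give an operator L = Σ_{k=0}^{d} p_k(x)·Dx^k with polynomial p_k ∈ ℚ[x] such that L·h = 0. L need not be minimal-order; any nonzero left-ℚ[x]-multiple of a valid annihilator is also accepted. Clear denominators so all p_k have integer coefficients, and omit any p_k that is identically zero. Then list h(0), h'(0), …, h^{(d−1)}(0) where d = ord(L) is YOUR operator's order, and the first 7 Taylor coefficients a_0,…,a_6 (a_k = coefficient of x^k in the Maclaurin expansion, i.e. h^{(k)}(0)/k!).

L = (3 + 4·x - 6·x^2)·Dx + (-1 + x + 3·x^2)·Dx^2  (order 2).
h: a_k = 0, -6, -9, -16, -55/2, -258/5, -1474/15, …
ICs: h(0) = 0, h′(0) = -6.

f: a_k = -3, -3, -12, -21, -57, -120, -291, …
g: a_k = 2, 4, 4, 8/3, 4/3, 8/15, 8/45, …
h₀=f·g: eliminate ⇒ L₀, order ≤ 1·1.
∫: right-multiply L₀ by Dx.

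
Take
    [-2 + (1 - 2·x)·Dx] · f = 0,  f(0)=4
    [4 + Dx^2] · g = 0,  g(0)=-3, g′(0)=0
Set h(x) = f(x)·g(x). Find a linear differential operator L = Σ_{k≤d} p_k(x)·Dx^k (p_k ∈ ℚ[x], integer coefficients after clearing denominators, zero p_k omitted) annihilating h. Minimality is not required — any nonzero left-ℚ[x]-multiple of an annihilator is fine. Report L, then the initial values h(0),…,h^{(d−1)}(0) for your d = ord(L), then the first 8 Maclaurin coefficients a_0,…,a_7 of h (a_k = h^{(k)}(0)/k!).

L = (-4 + 8·x) + 4·Dx + (-1 + 2·x)·Dx^2  (order 2).
h: a_k = -12, -24, -24, -48, -104, -208, -6224/15, -12448/15, …
ICs: h(0) = -12, h′(0) = -24.

f: a_k = 4, 8, 16, 32, 64, 128, 256, 512, …
g: a_k = -3, 0, 6, 0, -2, 0, 4/15, 0, …
h₀=f·g: eliminate ⇒ L₀, order ≤ 1·2.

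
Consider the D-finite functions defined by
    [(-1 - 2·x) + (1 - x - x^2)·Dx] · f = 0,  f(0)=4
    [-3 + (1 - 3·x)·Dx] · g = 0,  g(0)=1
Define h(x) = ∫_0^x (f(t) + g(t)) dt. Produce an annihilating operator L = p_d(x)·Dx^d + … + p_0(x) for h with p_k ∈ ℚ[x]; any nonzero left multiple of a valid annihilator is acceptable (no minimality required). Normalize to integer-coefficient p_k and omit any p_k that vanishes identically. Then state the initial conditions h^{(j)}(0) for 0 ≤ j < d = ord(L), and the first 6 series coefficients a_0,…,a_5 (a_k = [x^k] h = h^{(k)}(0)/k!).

L = (-6 - 36·x + 18·x^2 - 18·x^3)·Dx + (14 - 18·x - 24·x^2 + 18·x^3 - 36·x^4)·Dx^2 + (-2 + 10·x - 15·x^2 + 10·x^3 - 9·x^5)·Dx^3  (order 3).
h: a_k = 0, 5, 7/2, 17/3, 39/4, 101/5, …
ICs: h(0) = 0, h′(0) = 5, h′′(0) = 7.

f: a_k = 4, 4, 8, 12, 20, 32, …
g: a_k = 1, 3, 9, 27, 81, 243, …
Sum ⇒ L₀ = lclm(L_f,L_g) in ℚ(x)⟨Dx⟩.
Integrate: L := L₀·Dx.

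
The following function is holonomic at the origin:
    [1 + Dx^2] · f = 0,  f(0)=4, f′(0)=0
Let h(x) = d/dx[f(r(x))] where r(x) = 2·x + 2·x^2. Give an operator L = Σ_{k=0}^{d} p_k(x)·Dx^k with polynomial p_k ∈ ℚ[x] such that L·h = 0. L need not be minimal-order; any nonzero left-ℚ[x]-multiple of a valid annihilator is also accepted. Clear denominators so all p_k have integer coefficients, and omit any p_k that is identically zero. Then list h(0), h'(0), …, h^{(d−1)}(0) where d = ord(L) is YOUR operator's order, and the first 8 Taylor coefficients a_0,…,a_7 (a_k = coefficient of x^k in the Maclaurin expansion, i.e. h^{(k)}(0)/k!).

f: a_k = 4, 0, -2, 0, 1/6, 0, -1/180, 0, …
f∘r: x↦r, Dx↦Dx/r' in L_f ⇒ L₀.
Differentiate: ansatz ord ≤ ord L₀ ⇒ L.
L = (16 + 32·x + 96·x^2 + 128·x^3 + 64·x^4) + (-6 - 12·x)·Dx + (1 + 4·x + 4·x^2)·Dx^2  (order 2).
h: a_k = 0, -16, -48, -64/3, 160/3, 1408/15, 896/15, -6656/315, …
ICs: h(0) = 0, h′(0) = -16.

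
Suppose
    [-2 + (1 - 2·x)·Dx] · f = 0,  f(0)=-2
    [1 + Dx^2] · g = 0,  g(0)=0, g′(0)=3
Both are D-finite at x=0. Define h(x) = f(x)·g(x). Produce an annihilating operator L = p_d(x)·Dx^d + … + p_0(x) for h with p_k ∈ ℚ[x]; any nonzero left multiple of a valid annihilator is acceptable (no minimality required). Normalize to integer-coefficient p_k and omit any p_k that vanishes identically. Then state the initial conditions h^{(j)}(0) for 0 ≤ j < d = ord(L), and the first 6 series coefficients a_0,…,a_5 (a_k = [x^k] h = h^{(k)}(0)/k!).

f: a_k = -2, -4, -8, -16, -32, -64, …
g: a_k = 0, 3, 0, -1/2, 0, 1/40, …
Product ⇒ symmetric product L₀, ord ≤ 2.
L = (-1 + 2·x) + 4·Dx + (-1 + 2·x)·Dx^2  (order 2).
h: a_k = 0, -6, -12, -23, -46, -1841/20, …
ICs: h(0) = 0, h′(0) = -6.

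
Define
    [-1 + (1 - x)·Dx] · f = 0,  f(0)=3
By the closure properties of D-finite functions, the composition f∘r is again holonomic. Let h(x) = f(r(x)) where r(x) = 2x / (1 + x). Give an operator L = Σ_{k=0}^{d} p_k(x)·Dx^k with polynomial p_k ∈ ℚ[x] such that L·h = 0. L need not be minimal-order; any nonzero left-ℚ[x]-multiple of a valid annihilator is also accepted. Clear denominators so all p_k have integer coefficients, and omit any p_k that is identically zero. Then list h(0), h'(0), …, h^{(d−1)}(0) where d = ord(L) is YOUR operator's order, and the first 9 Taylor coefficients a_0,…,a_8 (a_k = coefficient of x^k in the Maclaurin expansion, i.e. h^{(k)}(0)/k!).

f: a_k = 3, 3, 3, 3, 3, 3, 3, 3, 3, …
Substitute x→r, Dx→(1/r')Dx; clear ⇒ L₀.
L = 2 + (-1 + x^2)·Dx  (order 1).
h: a_k = 3, 6, 6, 6, 6, 6, 6, 6, 6, …
ICs: h(0) = 3.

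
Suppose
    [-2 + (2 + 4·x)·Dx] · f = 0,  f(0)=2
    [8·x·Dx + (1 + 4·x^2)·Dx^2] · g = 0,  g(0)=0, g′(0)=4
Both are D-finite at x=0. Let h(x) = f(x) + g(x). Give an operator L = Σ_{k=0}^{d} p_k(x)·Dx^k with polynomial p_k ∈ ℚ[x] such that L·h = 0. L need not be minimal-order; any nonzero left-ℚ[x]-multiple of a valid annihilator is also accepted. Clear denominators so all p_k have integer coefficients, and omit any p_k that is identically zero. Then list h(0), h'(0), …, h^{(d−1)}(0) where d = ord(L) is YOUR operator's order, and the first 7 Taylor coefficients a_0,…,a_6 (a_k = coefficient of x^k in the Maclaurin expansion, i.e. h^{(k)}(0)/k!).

f: a_k = 2, 2, -1, 1, -5/4, 7/4, -21/8, …
g: a_k = 0, 4, 0, -16/3, 0, 64/5, 0, …
Weyl lclm of L_f,L_g ⇒ L₀ (ord ≤ 3).
L = (-8 - 40·x + 96·x^2 + 96·x^3)·Dx + (-11 - 32·x + 40·x^2 + 384·x^3 + 336·x^4)·Dx^2 + (-1 + 6·x + 24·x^2 + 48·x^3 + 112·x^4 + 96·x^5)·Dx^3  (order 3).
h: a_k = 2, 6, -1, -13/3, -5/4, 291/20, -21/8, …
ICs: h(0) = 2, h′(0) = 6, h′′(0) = -2.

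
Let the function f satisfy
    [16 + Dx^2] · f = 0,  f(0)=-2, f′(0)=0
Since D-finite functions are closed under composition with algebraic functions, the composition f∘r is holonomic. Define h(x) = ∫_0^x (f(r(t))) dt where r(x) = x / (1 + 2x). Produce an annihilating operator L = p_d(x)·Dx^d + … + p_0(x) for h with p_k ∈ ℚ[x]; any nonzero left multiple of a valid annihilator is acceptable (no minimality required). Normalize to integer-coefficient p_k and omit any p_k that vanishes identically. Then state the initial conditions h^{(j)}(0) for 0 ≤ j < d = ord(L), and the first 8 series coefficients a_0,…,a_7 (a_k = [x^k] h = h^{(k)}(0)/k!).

f: a_k = -2, 0, 16, 0, -64/3, 0, 512/45, 0, …
f∘r: x↦r, Dx↦Dx/r' in L_f ⇒ L₀.
h=∫₀ˣh₀: take L = L₀·Dx.
L = 16·Dx + (4 + 24·x + 48·x^2 + 32·x^3)·Dx^2 + (1 + 8·x + 24·x^2 + 32·x^3 + 16·x^4)·Dx^3  (order 3).
h: a_k = 0, -2, 0, 16/3, -16, 512/15, -512/9, 2816/45, …
ICs: h(0) = 0, h′(0) = -2, h′′(0) = 0.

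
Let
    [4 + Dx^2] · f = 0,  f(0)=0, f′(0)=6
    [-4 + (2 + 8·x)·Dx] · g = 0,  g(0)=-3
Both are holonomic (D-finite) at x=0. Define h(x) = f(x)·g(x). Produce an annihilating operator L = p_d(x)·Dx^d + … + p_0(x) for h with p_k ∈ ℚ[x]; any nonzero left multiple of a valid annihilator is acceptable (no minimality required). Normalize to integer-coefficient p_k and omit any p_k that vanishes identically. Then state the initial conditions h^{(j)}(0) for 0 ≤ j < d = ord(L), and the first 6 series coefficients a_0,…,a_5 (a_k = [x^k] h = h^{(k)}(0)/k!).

L = (16 + 32·x + 64·x^2) + (-4 - 16·x)·Dx + (1 + 8·x + 16·x^2)·Dx^2  (order 2).
h: a_k = 0, -18, -36, 48, -48, 768/5, …
ICs: h(0) = 0, h′(0) = -18.

f: a_k = 0, 6, 0, -4, 0, 4/5, …
g: a_k = -3, -6, 6, -12, 30, -84, …
Product ⇒ symmetric product L₀, ord ≤ 2.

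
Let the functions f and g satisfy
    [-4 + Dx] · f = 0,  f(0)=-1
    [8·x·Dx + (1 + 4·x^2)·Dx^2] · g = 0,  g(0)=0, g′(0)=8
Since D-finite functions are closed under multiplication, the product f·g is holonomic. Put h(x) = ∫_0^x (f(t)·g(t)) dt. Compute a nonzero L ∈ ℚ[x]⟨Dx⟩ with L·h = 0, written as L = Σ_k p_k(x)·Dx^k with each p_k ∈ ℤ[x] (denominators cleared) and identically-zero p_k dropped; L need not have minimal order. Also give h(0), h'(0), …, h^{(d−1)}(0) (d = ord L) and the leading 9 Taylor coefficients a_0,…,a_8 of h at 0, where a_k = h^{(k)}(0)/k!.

L = (16 - 32·x + 64·x^2)·Dx + (-8 + 8·x - 32·x^2)·Dx^2 + (1 + 4·x^2)·Dx^3  (order 3).
h: a_k = 0, 0, -4, -32/3, -40/3, -128/15, -64/15, -512/63, -832/105, …
ICs: h(0) = 0, h′(0) = 0, h′′(0) = -8.

f: a_k = -1, -4, -8, -32/3, -32/3, -128/15, -256/45, -1024/315, -512/315, …
g: a_k = 0, 8, 0, -32/3, 0, 128/5, 0, -512/7, 0, …
f·g: L₀ = L_f ⊗_s L_g, ord ≤ 1·2.
h=∫h₀ ⇒ L = L₀·Dx.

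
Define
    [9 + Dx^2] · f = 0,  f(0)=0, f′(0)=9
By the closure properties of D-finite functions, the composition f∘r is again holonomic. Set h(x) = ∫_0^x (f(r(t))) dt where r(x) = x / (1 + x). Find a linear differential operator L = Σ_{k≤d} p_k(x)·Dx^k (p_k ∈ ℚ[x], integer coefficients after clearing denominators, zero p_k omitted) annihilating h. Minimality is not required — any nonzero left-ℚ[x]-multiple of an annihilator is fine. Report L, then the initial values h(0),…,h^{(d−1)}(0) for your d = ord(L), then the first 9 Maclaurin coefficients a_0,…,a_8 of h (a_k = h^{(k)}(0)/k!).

f: a_k = 0, 9, 0, -27/2, 0, 243/40, 0, -729/560, 0, …
h₀=f(r): pull back L_f along r ⇒ L₀.
h=∫₀ˣh₀: take L = L₀·Dx.
L = 9·Dx + (2 + 6·x + 6·x^2 + 2·x^3)·Dx^2 + (1 + 4·x + 6·x^2 + 4·x^3 + x^4)·Dx^3  (order 3).
h: a_k = 0, 0, 9/2, -3, -9/8, 63/10, -879/80, 765/56, -58059/4480, …
ICs: h(0) = 0, h′(0) = 0, h′′(0) = 9.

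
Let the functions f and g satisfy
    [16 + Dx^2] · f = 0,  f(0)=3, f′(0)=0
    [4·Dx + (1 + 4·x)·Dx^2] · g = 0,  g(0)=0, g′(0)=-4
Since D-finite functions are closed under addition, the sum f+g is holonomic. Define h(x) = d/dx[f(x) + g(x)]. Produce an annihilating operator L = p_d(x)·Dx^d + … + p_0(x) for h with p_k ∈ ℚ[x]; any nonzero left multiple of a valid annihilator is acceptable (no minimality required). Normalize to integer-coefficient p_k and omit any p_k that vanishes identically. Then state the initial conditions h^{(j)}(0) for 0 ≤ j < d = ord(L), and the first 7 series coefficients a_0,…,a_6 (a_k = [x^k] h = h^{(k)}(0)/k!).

L = (448 + 512·x + 1024·x^2) + (48 + 320·x + 768·x^2 + 1024·x^3)·Dx + (28 + 32·x + 64·x^2)·Dx^2 + (3 + 20·x + 48·x^2 + 64·x^3)·Dx^3  (order 3).
h: a_k = -4, -32, -64, 384, -1024, 19968/5, -16384, …
ICs: h(0) = -4, h′(0) = -32, h′′(0) = -128.

f: a_k = 3, 0, -24, 0, 32, 0, -256/15, …
g: a_k = 0, -4, 8, -64/3, 64, -1024/5, 2048/3, …
Sum ⇒ L₀ = lclm(L_f,L_g) in ℚ(x)⟨Dx⟩.
Derive L from L₀ (diff closure).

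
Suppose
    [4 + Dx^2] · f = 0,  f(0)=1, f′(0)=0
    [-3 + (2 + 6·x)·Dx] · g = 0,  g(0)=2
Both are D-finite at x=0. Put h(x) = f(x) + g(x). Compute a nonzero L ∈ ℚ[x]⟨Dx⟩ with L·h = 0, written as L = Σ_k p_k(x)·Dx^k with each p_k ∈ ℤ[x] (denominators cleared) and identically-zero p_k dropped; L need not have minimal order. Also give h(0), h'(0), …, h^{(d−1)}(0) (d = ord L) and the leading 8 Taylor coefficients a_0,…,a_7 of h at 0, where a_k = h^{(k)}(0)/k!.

L = (-516 - 1152·x - 1728·x^2) + (56 + 936·x + 3456·x^2 + 3456·x^3)·Dx + (-129 - 288·x - 432·x^2)·Dx^2 + (14 + 234·x + 864·x^2 + 864·x^3)·Dx^3  (order 3).
h: a_k = 3, 3, -17/4, 27/8, -1087/192, 1701/128, -690953/23040, 72171/1024, …
ICs: h(0) = 3, h′(0) = 3, h′′(0) = -17/2.

f: a_k = 1, 0, -2, 0, 2/3, 0, -4/45, 0, …
g: a_k = 2, 3, -9/4, 27/8, -405/64, 1701/128, -15309/512, 72171/1024, …
h₀=f+g: left-lcm gives L₀, ord ≤ 3.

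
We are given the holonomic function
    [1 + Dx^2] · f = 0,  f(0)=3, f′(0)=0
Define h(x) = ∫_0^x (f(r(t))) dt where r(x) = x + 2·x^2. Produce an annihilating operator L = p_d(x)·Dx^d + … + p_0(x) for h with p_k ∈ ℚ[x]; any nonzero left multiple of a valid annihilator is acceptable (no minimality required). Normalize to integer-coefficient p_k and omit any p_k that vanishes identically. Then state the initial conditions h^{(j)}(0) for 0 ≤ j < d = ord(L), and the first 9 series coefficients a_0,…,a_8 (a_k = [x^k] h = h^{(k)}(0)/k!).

L = (1 + 12·x + 48·x^2 + 64·x^3)·Dx - 4·Dx^2 + (1 + 4·x)·Dx^3  (order 3).
h: a_k = 0, 3, 0, -1/2, -3/2, -47/40, 1/6, 719/1680, 79/160, …
ICs: h(0) = 0, h′(0) = 3, h′′(0) = 0.

f: a_k = 3, 0, -3/2, 0, 1/8, 0, -1/240, 0, 1/13440, …
f∘r: x↦r, Dx↦Dx/r' in L_f ⇒ L₀.
∫: right-multiply L₀ by Dx.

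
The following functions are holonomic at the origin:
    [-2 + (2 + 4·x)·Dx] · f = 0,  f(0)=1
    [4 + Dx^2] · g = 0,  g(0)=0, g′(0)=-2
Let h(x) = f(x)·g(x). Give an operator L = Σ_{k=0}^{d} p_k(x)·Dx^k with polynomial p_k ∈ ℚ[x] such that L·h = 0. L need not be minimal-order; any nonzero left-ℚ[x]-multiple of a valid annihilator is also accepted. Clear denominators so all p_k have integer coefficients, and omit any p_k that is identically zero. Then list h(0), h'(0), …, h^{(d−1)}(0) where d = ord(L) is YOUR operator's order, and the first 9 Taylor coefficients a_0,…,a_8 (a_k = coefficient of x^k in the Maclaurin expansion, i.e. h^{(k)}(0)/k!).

L = (7 + 16·x + 16·x^2) + (-2 - 4·x)·Dx + (1 + 4·x + 4·x^2)·Dx^2  (order 2).
h: a_k = 0, -2, -2, 7/3, 1/3, 19/60, -27/20, 983/504, -7727/2520, …
ICs: h(0) = 0, h′(0) = -2.

f: a_k = 1, 1, -1/2, 1/2, -5/8, 7/8, -21/16, 33/16, -429/128, …
g: a_k = 0, -2, 0, 4/3, 0, -4/15, 0, 8/315, 0, …
f·g: L₀ = L_f ⊗_s L_g, ord ≤ 1·2.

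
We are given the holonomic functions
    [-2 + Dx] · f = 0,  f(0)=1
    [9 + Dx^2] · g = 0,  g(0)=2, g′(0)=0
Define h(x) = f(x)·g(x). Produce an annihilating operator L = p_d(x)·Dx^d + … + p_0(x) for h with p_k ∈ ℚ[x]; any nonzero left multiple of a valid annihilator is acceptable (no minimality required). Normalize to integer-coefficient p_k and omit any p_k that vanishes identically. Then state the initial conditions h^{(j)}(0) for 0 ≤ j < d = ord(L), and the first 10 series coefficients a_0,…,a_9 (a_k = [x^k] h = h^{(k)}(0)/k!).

f: a_k = 1, 2, 2, 4/3, 2/3, 4/15, 4/45, 8/315, 2/315, 4/2835, …
g: a_k = 2, 0, -9, 0, 27/4, 0, -81/40, 0, 729/2240, 0, …
f·g: L₀ = L_f ⊗_s L_g, ord ≤ 1·2.
L = 13 - 4·Dx + Dx^2  (order 2).
h: a_k = 2, 4, -5, -46/3, -119/12, 61/30, 407/72, 3277/1260, -239/20160, -43079/90720, …
ICs: h(0) = 2, h′(0) = 4.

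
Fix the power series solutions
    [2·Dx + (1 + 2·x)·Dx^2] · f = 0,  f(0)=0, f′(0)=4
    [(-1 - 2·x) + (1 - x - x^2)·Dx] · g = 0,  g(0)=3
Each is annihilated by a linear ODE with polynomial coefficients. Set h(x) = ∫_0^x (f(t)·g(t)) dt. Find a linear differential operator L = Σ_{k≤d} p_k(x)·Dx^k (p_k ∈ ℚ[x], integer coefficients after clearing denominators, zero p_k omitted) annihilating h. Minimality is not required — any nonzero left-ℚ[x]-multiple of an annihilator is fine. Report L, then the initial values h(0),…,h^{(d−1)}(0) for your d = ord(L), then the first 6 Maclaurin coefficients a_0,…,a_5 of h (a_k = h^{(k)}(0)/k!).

f: a_k = 0, 4, -4, 16/3, -8, 64/5, …
g: a_k = 3, 3, 6, 9, 15, 24, …
Sym-product of L_f,L_g gives L₀ (≤ ord 2).
Integrate: L := L₀·Dx.
L = (4 + 8·x)·Dx + (10·x + 10·x^2)·Dx^2 + (-1 - x + 3·x^2 + 2·x^3)·Dx^3  (order 3).
h: a_k = 0, 0, 6, 0, 7, 4/5, …
ICs: h(0) = 0, h′(0) = 0, h′′(0) = 12.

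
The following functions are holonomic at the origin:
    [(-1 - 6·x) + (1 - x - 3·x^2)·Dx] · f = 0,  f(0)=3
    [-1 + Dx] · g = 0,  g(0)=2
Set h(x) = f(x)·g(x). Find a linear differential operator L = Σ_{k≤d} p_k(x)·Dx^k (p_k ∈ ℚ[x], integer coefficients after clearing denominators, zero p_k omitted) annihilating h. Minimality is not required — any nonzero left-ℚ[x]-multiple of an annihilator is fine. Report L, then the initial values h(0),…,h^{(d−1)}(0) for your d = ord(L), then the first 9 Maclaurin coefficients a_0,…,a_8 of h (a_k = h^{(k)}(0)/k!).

L = (2 + 5·x - 3·x^2) + (-1 + x + 3·x^2)·Dx  (order 1).
h: a_k = 6, 12, 33, 70, 677/4, 3793/10, 106447/120, 850483/420, 6298165/1344, …
ICs: h(0) = 6.

f: a_k = 3, 3, 12, 21, 57, 120, 291, 651, 1524, …
g: a_k = 2, 2, 1, 1/3, 1/12, 1/60, 1/360, 1/2520, 1/20160, …
L₀ := L_f ⊗_s L_g (sym. prod.), ord ≤ 1.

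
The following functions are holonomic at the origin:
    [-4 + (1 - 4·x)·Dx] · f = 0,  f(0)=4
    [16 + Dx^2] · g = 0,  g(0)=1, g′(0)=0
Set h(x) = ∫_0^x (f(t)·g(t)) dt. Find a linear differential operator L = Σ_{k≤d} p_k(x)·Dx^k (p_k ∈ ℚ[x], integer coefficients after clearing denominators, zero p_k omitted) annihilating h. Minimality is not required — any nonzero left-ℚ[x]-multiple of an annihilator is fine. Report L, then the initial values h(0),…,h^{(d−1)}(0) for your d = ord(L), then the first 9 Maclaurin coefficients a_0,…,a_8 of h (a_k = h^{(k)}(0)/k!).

f: a_k = 4, 16, 64, 256, 1024, 4096, 16384, 65536, 262144, …
g: a_k = 1, 0, -8, 0, 32/3, 0, -256/45, 0, 512/315, …
L₀ := L_f ⊗_s L_g (sym. prod.), ord ≤ 2.
Integrate: L := L₀·Dx.
L = (-16 + 64·x)·Dx + 8·Dx^2 + (-1 + 4·x)·Dx^3  (order 3).
h: a_k = 0, 4, 8, 32/3, 32, 1664/15, 3328/9, 398336/315, 199168/45, …
ICs: h(0) = 0, h′(0) = 4, h′′(0) = 16.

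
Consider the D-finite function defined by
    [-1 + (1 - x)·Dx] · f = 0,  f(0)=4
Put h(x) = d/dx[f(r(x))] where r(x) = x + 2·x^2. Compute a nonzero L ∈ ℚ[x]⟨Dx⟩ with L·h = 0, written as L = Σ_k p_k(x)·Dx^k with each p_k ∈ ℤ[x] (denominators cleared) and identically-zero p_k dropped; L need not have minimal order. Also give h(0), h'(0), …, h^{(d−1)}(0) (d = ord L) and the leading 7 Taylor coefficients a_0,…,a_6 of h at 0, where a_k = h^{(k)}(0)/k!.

f: a_k = 4, 4, 4, 4, 4, 4, 4, …
f∘r: x↦r, Dx↦Dx/r' in L_f ⇒ L₀.
h=h₀': d/dx-closure on L₀ ⇒ L.
L = (6 + 12·x + 24·x^2) + (-1 - 3·x + 6·x^2 + 8·x^3)·Dx  (order 1).
h: a_k = 4, 24, 60, 176, 420, 1032, 2380, …
ICs: h(0) = 4.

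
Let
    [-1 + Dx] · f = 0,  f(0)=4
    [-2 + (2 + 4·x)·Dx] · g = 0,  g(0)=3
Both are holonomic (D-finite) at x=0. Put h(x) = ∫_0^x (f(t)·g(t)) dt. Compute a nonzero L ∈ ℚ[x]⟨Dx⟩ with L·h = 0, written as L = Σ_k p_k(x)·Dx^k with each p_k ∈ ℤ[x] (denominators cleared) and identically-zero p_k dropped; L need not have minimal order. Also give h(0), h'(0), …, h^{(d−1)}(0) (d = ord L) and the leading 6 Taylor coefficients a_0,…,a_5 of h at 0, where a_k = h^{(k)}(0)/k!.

L = (-2 - 2·x)·Dx + (1 + 2·x)·Dx^2  (order 2).
h: a_k = 0, 12, 12, 4, 2, -2/5, …
ICs: h(0) = 0, h′(0) = 12.

f: a_k = 4, 4, 2, 2/3, 1/6, 1/30, …
g: a_k = 3, 3, -3/2, 3/2, -15/8, 21/8, …
h₀=f·g: eliminate ⇒ L₀, order ≤ 1·1.
∫: right-multiply L₀ by Dx.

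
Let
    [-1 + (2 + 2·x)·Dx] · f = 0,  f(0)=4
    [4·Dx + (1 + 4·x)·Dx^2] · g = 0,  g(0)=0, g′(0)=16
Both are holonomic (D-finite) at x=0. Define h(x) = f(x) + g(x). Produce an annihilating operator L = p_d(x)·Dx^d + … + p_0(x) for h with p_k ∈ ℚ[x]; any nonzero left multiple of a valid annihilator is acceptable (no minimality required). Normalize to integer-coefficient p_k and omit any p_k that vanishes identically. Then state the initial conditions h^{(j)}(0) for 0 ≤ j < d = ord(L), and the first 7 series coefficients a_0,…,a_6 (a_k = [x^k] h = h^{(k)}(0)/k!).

f: a_k = 4, 2, -1/2, 1/4, -5/32, 7/64, -21/256, …
g: a_k = 0, 16, -32, 256/3, -256, 4096/5, -8192/3, …
h₀=f+g: left-lcm gives L₀, ord ≤ 3.
L = (52 + 16·x)·Dx + (125 + 232·x + 80·x^2)·Dx^2 + (14 + 78·x + 96·x^2 + 32·x^3)·Dx^3  (order 3).
h: a_k = 4, 18, -65/2, 1027/12, -8197/32, 262179/320, -2097215/768, …
ICs: h(0) = 4, h′(0) = 18, h′′(0) = -65.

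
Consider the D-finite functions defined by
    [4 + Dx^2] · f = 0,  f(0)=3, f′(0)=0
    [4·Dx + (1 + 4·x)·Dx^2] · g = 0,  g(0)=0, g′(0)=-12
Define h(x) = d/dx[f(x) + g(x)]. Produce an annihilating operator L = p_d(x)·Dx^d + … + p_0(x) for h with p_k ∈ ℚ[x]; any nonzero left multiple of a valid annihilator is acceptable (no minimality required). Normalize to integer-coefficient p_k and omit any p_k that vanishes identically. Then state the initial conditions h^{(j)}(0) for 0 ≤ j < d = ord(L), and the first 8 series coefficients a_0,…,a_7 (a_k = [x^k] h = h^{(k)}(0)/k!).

f: a_k = 3, 0, -6, 0, 2, 0, -4/15, 0, …
g: a_k = 0, -12, 24, -64, 192, -3072/5, 2048, -49152/7, …
L₀ := lclm(L_f,L_g); ord L₀ ≤ 2+2.
h=h₀': d/dx-closure on L₀ ⇒ L.
L = (400 + 128·x + 256·x^2) + (36 + 176·x + 192·x^2 + 256·x^3)·Dx + (100 + 32·x + 64·x^2)·Dx^2 + (9 + 44·x + 48·x^2 + 64·x^3)·Dx^3  (order 3).
h: a_k = -12, 36, -192, 776, -3072, 61432/5, -49152, 20643856/105, …
ICs: h(0) = -12, h′(0) = 36, h′′(0) = -384.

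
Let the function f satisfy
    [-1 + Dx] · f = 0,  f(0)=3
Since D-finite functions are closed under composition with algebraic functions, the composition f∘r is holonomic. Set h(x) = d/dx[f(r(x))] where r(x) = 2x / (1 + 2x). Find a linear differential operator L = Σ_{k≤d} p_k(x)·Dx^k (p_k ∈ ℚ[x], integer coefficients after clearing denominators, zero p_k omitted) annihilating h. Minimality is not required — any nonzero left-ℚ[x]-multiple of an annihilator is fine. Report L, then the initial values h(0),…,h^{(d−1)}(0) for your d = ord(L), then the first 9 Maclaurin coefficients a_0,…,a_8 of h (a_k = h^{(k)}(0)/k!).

f: a_k = 3, 3, 3/2, 1/2, 1/8, 1/40, 1/240, 1/1680, 1/13440, …
Substitute x→r, Dx→(1/r')Dx; clear ⇒ L₀.
Differentiate: ansatz ord ≤ ord L₀ ⇒ L.
L = (-2 - 8·x) + (-1 - 4·x - 4·x^2)·Dx  (order 1).
h: a_k = 6, -12, 12, 8, -76, 1208/5, -8728/15, 125456/105, -226076/105, …
ICs: h(0) = 6.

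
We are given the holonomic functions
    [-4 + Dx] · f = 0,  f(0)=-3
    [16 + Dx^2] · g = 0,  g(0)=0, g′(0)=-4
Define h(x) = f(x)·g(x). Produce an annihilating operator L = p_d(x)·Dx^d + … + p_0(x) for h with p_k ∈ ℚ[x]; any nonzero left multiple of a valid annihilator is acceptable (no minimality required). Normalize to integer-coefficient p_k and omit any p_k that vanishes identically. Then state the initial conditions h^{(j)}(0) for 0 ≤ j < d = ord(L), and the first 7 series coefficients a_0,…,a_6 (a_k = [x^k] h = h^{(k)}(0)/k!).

L = 32 - 8·Dx + Dx^2  (order 2).
h: a_k = 0, 12, 48, 64, 0, -512/5, -2048/15, …
ICs: h(0) = 0, h′(0) = 12.

f: a_k = -3, -12, -24, -32, -32, -128/5, -256/15, …
g: a_k = 0, -4, 0, 32/3, 0, -128/15, 0, …
f·g: L₀ = L_f ⊗_s L_g, ord ≤ 1·2.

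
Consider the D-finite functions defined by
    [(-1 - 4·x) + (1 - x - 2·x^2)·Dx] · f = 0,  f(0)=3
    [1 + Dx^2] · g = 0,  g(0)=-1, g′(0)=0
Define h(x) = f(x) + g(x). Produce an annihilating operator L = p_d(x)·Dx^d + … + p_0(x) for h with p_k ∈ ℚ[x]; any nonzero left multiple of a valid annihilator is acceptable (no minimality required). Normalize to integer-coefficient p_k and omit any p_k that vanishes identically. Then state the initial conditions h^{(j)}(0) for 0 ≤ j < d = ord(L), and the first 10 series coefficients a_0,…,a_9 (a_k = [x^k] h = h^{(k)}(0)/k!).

f: a_k = 3, 3, 9, 15, 33, 63, 129, 255, 513, 1023, …
g: a_k = -1, 0, 1/2, 0, -1/24, 0, 1/720, 0, -1/40320, 0, …
L₀ := lclm(L_f,L_g); ord L₀ ≤ 1+2.
L = (31 + 146·x + 133·x^2 + 184·x^3 + 20·x^4 + 16·x^5) + (-7 - 3·x + 3·x^2 + 37·x^3 + 42·x^4 + 12·x^5 + 8·x^6)·Dx + (31 + 146·x + 133·x^2 + 184·x^3 + 20·x^4 + 16·x^5)·Dx^2 + (-7 - 3·x + 3·x^2 + 37·x^3 + 42·x^4 + 12·x^5 + 8·x^6)·Dx^3  (order 3).
h: a_k = 2, 3, 19/2, 15, 791/24, 63, 92881/720, 255, 20684159/40320, 1023, …
ICs: h(0) = 2, h′(0) = 3, h′′(0) = 19.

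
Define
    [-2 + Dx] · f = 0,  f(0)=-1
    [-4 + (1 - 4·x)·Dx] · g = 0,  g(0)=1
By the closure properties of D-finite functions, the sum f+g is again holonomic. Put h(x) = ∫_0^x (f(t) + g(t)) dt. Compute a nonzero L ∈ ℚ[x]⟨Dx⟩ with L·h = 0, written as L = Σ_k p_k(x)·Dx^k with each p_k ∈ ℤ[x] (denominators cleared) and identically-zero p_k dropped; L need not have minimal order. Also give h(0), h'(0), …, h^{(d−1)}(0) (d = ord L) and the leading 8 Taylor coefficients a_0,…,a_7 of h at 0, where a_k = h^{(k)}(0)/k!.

L = (24 + 32·x)·Dx + (-14 - 16·x + 32·x^2)·Dx^2 + (1 - 16·x^2)·Dx^3  (order 3).
h: a_k = 0, 0, 1, 14/3, 47/3, 766/15, 7678/45, 184316/315, …
ICs: h(0) = 0, h′(0) = 0, h′′(0) = 2.

f: a_k = -1, -2, -2, -4/3, -2/3, -4/15, -4/45, -8/315, …
g: a_k = 1, 4, 16, 64, 256, 1024, 4096, 16384, …
h₀=f+g: left-lcm gives L₀, ord ≤ 2.
Integrate: L := L₀·Dx.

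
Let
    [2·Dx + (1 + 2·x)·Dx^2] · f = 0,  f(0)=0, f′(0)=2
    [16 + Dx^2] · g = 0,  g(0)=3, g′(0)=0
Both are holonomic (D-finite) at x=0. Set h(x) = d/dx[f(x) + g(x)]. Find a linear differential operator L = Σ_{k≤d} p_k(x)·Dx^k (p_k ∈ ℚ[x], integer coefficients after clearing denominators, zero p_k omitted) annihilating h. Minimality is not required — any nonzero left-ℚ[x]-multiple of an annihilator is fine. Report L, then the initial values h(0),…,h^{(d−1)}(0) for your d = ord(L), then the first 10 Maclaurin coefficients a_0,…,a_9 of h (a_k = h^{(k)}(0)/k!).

f: a_k = 0, 2, -2, 8/3, -4, 32/5, -32/3, 128/7, -32, 512/9, …
g: a_k = 3, 0, -24, 0, 32, 0, -256/15, 0, 512/105, 0, …
f+g: L₀ = lclm(L_f,L_g), ord ≤ 2+2.
h=h₀': d/dx-closure on L₀ ⇒ L.
L = (160 + 256·x + 256·x^2) + (48 + 224·x + 384·x^2 + 256·x^3)·Dx + (10 + 16·x + 16·x^2)·Dx^2 + (3 + 14·x + 24·x^2 + 16·x^3)·Dx^3  (order 3).
h: a_k = 2, -52, 8, 112, 32, -832/5, 128, -22784/105, 512, -975872/945, …
ICs: h(0) = 2, h′(0) = -52, h′′(0) = 16.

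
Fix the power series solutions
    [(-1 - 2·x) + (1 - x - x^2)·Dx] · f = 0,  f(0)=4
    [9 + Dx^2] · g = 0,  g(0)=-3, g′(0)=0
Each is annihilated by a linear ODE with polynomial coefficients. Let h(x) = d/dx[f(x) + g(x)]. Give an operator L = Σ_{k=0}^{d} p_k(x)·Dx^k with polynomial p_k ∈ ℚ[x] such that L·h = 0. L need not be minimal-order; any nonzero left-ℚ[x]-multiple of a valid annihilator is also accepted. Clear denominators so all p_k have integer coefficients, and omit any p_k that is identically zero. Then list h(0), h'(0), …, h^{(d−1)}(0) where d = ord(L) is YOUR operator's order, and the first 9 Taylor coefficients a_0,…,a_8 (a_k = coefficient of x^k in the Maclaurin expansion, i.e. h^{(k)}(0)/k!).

L = (468 + 1026·x + 1170·x^2 + 450·x^3 + 630·x^4 + 486·x^5 + 162·x^6) + (-81 - 63·x + 252·x^2 + 45·x^3 - 90·x^4 + 153·x^5 + 189·x^6 + 54·x^7)·Dx + (52 + 114·x + 130·x^2 + 50·x^3 + 70·x^4 + 54·x^5 + 18·x^6)·Dx^2 + (-9 - 7·x + 28·x^2 + 5·x^3 - 10·x^4 + 17·x^5 + 21·x^6 + 6·x^7)·Dx^3  (order 3).
h: a_k = 4, 43, 36, 79/2, 160, 13209/40, 588, 607093/560, 1980, …
ICs: h(0) = 4, h′(0) = 43, h′′(0) = 72.

f: a_k = 4, 4, 8, 12, 20, 32, 52, 84, 136, …
g: a_k = -3, 0, 27/2, 0, -81/8, 0, 243/80, 0, -2187/4480, …
L₀ := lclm(L_f,L_g); ord L₀ ≤ 1+2.
Derive L from L₀ (diff closure).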